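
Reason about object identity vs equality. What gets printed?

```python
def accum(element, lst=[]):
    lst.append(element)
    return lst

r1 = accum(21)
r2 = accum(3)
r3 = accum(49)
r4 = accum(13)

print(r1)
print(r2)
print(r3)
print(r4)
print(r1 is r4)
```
[21, 3, 49, 13]
[21, 3, 49, 13]
[21, 3, 49, 13]
[21, 3, 49, 13]
True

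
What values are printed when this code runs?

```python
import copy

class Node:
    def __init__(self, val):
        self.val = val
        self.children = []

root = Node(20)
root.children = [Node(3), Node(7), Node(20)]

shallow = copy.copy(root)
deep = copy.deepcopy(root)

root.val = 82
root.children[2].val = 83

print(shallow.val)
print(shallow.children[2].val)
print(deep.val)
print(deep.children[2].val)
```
20
83
20
20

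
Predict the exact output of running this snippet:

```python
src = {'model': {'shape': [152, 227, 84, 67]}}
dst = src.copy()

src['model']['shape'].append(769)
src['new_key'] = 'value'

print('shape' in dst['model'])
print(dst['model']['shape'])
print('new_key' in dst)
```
True
[152, 227, 84, 67, 769]
False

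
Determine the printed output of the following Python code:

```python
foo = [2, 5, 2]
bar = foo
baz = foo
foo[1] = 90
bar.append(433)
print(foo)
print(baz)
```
[2, 90, 2, 433]
[2, 90, 2, 433]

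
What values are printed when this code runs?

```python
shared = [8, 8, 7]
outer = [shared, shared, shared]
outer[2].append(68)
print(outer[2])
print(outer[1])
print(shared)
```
[8, 8, 7, 68]
[8, 8, 7, 68]
[8, 8, 7, 68]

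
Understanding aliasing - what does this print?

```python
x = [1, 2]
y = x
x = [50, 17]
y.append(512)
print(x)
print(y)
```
[50, 17]
[1, 2, 512]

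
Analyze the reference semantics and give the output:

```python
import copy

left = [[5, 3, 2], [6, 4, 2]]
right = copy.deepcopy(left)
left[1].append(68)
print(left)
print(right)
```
[[5, 3, 2], [6, 4, 2, 68]]
[[5, 3, 2], [6, 4, 2]]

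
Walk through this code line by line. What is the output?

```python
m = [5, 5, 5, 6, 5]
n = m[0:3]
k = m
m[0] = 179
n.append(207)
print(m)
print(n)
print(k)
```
[179, 5, 5, 6, 5]
[5, 5, 5, 207]
[179, 5, 5, 6, 5]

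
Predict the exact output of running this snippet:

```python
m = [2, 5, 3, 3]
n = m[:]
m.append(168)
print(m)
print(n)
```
[2, 5, 3, 3, 168]
[2, 5, 3, 3]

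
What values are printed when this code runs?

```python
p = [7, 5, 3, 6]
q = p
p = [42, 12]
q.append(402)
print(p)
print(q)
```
[42, 12]
[7, 5, 3, 6, 402]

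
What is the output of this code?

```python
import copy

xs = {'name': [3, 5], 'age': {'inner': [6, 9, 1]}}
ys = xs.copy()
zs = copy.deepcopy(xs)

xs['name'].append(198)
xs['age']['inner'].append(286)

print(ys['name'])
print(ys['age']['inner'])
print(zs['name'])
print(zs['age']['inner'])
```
[3, 5, 198]
[6, 9, 1, 286]
[3, 5]
[6, 9, 1]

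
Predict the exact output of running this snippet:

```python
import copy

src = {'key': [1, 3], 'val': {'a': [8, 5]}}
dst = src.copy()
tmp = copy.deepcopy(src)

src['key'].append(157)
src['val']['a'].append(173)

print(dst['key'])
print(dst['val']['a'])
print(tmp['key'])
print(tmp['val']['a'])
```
[1, 3, 157]
[8, 5, 173]
[1, 3]
[8, 5]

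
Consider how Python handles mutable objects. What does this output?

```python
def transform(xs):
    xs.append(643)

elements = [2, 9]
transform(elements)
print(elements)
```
[2, 9, 643]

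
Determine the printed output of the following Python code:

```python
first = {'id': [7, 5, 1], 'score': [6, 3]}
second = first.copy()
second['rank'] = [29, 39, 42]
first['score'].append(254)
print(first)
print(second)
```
{'id': [7, 5, 1], 'score': [6, 3, 254]}
{'id': [7, 5, 1], 'score': [6, 3, 254], 'rank': [29, 39, 42]}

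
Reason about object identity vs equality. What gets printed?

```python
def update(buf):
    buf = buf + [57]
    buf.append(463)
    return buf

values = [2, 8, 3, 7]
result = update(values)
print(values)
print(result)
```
[2, 8, 3, 7]
[2, 8, 3, 7, 57, 463]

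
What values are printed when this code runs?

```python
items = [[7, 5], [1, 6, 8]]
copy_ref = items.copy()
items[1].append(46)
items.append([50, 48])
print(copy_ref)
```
[[7, 5], [1, 6, 8, 46]]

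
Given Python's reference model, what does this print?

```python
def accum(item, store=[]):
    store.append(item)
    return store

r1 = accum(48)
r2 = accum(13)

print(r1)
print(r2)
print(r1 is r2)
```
[48, 13]
[48, 13]
True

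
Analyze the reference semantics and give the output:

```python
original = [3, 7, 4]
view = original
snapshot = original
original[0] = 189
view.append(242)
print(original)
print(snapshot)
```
[189, 7, 4, 242]
[189, 7, 4, 242]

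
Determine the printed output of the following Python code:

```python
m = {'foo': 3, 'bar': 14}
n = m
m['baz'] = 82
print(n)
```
{'foo': 3, 'bar': 14, 'baz': 82}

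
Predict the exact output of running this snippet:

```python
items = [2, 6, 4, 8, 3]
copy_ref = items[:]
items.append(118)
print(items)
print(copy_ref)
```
[2, 6, 4, 8, 3, 118]
[2, 6, 4, 8, 3]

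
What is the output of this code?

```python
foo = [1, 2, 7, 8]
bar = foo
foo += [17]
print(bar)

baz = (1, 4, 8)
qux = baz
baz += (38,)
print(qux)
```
[1, 2, 7, 8, 17]
(1, 4, 8)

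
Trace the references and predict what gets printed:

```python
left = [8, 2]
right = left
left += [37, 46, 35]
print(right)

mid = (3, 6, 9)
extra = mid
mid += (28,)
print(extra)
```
[8, 2, 37, 46, 35]
(3, 6, 9)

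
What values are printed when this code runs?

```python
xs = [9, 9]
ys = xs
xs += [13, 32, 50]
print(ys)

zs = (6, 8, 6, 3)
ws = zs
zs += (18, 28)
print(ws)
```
[9, 9, 13, 32, 50]
(6, 8, 6, 3)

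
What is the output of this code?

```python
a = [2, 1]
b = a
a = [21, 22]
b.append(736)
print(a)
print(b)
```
[21, 22]
[2, 1, 736]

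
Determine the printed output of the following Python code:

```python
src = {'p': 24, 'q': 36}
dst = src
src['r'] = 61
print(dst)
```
{'p': 24, 'q': 36, 'r': 61}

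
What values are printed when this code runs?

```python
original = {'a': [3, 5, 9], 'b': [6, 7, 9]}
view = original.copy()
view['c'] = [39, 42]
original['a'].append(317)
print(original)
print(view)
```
{'a': [3, 5, 9, 317], 'b': [6, 7, 9]}
{'a': [3, 5, 9, 317], 'b': [6, 7, 9], 'c': [39, 42]}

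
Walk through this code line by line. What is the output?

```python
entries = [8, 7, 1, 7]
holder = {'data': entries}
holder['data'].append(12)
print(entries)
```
[8, 7, 1, 7, 12]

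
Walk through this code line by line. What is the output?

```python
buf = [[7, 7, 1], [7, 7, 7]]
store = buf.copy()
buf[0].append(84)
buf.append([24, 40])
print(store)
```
[[7, 7, 1, 84], [7, 7, 7]]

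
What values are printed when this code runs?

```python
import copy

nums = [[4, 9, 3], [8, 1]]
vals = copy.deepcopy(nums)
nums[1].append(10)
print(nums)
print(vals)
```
[[4, 9, 3], [8, 1, 10]]
[[4, 9, 3], [8, 1]]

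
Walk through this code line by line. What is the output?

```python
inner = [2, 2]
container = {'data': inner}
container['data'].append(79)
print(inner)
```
[2, 2, 79]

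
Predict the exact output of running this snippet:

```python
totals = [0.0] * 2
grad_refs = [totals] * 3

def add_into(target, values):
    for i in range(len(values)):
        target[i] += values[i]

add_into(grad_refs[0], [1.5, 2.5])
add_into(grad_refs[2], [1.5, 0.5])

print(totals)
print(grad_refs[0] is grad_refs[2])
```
[3.0, 3.0]
True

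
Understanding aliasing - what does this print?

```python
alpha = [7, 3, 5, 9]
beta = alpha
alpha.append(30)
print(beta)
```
[7, 3, 5, 9, 30]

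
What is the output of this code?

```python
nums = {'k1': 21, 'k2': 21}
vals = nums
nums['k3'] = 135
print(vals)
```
{'k1': 21, 'k2': 21, 'k3': 135}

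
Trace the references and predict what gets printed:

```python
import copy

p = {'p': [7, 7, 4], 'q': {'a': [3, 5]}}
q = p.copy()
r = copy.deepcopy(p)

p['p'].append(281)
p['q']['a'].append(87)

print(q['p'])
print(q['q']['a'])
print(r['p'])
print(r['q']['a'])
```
[7, 7, 4, 281]
[3, 5, 87]
[7, 7, 4]
[3, 5]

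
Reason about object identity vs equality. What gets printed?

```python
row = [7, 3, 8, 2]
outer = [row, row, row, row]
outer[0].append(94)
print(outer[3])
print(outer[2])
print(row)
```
[7, 3, 8, 2, 94]
[7, 3, 8, 2, 94]
[7, 3, 8, 2, 94]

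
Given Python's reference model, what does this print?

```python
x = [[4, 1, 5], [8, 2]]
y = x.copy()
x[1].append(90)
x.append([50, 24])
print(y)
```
[[4, 1, 5], [8, 2, 90]]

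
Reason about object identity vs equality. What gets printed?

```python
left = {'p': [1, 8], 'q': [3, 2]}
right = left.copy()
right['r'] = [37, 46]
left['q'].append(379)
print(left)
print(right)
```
{'p': [1, 8], 'q': [3, 2, 379]}
{'p': [1, 8], 'q': [3, 2, 379], 'r': [37, 46]}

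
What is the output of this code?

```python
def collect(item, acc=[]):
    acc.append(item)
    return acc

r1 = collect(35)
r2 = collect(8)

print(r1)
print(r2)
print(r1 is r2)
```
[35, 8]
[35, 8]
True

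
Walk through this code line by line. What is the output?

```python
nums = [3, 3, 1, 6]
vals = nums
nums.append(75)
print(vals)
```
[3, 3, 1, 6, 75]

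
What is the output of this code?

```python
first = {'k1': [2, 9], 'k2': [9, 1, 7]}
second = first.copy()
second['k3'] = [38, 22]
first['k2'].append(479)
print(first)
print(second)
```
{'k1': [2, 9], 'k2': [9, 1, 7, 479]}
{'k1': [2, 9], 'k2': [9, 1, 7, 479], 'k3': [38, 22]}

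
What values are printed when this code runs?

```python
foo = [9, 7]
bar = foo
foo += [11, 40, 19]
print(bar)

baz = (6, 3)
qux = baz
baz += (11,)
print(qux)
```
[9, 7, 11, 40, 19]
(6, 3)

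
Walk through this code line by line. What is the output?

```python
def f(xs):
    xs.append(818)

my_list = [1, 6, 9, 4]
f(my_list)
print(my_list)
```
[1, 6, 9, 4, 818]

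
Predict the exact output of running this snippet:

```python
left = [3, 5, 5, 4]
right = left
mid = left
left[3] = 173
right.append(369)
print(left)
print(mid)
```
[3, 5, 5, 173, 369]
[3, 5, 5, 173, 369]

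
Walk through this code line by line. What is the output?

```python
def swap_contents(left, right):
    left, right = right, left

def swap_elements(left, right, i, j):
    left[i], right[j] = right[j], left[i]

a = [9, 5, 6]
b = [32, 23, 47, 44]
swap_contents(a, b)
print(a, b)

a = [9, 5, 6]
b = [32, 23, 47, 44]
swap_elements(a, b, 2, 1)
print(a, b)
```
[9, 5, 6] [32, 23, 47, 44]
[9, 5, 23] [32, 6, 47, 44]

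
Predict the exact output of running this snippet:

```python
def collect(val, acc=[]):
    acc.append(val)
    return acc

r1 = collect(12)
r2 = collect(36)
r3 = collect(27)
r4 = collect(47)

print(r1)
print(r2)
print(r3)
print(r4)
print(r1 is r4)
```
[12, 36, 27, 47]
[12, 36, 27, 47]
[12, 36, 27, 47]
[12, 36, 27, 47]
True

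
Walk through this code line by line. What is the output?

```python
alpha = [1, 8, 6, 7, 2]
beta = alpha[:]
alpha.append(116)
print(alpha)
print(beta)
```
[1, 8, 6, 7, 2, 116]
[1, 8, 6, 7, 2]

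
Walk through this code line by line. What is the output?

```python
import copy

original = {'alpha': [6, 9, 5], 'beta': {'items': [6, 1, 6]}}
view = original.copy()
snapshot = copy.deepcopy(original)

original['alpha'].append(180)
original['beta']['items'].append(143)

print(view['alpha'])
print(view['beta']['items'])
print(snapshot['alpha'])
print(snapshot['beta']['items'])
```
[6, 9, 5, 180]
[6, 1, 6, 143]
[6, 9, 5]
[6, 1, 6]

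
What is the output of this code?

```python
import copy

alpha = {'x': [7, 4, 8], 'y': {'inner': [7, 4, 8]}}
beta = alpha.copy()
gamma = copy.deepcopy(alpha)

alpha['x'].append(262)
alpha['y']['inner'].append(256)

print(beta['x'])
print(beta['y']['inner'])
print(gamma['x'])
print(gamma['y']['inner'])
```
[7, 4, 8, 262]
[7, 4, 8, 256]
[7, 4, 8]
[7, 4, 8]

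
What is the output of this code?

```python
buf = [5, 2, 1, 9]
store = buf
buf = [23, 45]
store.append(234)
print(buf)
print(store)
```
[23, 45]
[5, 2, 1, 9, 234]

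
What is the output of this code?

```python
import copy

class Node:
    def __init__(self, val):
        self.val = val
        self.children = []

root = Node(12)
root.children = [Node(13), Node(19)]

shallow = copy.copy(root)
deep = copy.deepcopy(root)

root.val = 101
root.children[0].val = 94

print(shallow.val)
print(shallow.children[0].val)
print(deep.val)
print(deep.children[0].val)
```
12
94
12
13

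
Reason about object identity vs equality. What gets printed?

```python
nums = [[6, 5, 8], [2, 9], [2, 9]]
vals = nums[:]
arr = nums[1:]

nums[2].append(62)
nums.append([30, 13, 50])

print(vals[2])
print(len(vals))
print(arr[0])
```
[2, 9, 62]
3
[2, 9]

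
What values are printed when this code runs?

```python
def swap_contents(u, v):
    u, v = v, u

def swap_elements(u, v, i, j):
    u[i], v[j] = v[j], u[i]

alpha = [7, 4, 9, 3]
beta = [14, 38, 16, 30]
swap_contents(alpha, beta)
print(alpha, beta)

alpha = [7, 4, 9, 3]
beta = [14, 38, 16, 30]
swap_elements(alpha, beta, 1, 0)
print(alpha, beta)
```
[7, 4, 9, 3] [14, 38, 16, 30]
[7, 14, 9, 3] [4, 38, 16, 30]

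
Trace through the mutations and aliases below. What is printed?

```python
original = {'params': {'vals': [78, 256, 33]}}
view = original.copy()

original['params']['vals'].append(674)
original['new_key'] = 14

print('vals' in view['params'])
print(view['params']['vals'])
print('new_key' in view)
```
True
[78, 256, 33, 674]
False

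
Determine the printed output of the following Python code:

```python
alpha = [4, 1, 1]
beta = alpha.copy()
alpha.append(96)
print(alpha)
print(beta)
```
[4, 1, 1, 96]
[4, 1, 1]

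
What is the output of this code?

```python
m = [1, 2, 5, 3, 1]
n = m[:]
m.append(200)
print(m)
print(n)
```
[1, 2, 5, 3, 1, 200]
[1, 2, 5, 3, 1]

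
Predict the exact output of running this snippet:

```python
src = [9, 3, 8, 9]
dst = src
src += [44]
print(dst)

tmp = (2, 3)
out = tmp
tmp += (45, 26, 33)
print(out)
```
[9, 3, 8, 9, 44]
(2, 3)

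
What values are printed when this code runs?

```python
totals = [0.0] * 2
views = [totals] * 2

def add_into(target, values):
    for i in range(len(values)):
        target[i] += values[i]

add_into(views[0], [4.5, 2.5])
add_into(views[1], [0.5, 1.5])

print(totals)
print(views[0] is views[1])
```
[5.0, 4.0]
True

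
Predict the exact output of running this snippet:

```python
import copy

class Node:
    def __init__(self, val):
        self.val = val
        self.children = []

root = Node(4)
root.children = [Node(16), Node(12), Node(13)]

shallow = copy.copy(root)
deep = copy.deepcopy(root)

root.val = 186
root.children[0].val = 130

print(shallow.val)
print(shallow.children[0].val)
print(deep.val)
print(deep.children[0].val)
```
4
130
4
16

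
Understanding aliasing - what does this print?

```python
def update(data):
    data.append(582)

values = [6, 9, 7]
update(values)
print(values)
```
[6, 9, 7, 582]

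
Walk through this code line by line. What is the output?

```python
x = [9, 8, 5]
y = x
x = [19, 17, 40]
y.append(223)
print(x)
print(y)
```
[19, 17, 40]
[9, 8, 5, 223]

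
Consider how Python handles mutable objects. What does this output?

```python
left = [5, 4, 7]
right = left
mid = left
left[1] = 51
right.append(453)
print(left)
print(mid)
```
[5, 51, 7, 453]
[5, 51, 7, 453]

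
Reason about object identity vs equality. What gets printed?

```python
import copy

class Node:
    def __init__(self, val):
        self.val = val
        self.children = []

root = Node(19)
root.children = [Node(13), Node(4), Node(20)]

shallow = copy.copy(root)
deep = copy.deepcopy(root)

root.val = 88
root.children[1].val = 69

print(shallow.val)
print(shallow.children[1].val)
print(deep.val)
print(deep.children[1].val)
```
19
69
19
4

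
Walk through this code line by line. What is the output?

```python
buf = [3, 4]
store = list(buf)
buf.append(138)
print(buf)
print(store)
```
[3, 4, 138]
[3, 4]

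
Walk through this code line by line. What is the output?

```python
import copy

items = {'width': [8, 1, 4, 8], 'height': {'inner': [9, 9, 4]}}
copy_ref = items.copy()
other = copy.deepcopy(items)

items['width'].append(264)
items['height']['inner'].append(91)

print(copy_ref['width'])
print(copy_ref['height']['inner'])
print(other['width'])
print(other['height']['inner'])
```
[8, 1, 4, 8, 264]
[9, 9, 4, 91]
[8, 1, 4, 8]
[9, 9, 4]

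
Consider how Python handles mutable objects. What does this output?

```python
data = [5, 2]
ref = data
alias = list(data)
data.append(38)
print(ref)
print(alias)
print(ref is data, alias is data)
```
[5, 2, 38]
[5, 2]
True False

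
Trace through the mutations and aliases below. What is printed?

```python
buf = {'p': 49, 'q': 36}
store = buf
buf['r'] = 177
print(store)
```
{'p': 49, 'q': 36, 'r': 177}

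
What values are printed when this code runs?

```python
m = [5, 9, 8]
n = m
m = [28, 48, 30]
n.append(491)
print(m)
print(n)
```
[28, 48, 30]
[5, 9, 8, 491]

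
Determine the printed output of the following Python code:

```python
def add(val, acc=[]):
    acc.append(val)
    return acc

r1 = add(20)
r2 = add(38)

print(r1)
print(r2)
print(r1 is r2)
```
[20, 38]
[20, 38]
True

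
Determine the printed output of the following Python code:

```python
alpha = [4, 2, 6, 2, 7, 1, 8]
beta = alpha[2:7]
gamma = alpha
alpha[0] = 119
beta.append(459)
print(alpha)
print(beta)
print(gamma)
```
[119, 2, 6, 2, 7, 1, 8]
[6, 2, 7, 1, 8, 459]
[119, 2, 6, 2, 7, 1, 8]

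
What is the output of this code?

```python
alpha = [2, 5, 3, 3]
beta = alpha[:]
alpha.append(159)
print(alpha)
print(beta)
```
[2, 5, 3, 3, 159]
[2, 5, 3, 3]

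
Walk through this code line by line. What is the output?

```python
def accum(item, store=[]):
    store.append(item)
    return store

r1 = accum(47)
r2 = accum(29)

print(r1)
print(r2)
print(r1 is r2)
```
[47, 29]
[47, 29]
True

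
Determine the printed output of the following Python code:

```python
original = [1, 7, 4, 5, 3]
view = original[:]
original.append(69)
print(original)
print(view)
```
[1, 7, 4, 5, 3, 69]
[1, 7, 4, 5, 3]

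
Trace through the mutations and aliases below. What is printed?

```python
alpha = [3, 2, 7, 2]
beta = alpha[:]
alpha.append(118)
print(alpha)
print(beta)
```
[3, 2, 7, 2, 118]
[3, 2, 7, 2]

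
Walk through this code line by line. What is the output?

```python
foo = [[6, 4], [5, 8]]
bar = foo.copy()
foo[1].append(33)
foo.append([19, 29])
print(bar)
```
[[6, 4], [5, 8, 33]]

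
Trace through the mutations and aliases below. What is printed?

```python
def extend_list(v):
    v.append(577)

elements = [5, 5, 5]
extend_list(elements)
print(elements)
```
[5, 5, 5, 577]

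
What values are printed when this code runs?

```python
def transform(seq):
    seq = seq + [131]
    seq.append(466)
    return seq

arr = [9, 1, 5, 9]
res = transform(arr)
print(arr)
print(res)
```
[9, 1, 5, 9]
[9, 1, 5, 9, 131, 466]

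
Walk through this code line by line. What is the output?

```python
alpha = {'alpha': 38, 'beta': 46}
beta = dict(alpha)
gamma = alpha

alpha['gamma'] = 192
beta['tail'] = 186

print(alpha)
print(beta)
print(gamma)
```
{'alpha': 38, 'beta': 46, 'gamma': 192}
{'alpha': 38, 'beta': 46, 'tail': 186}
{'alpha': 38, 'beta': 46, 'gamma': 192}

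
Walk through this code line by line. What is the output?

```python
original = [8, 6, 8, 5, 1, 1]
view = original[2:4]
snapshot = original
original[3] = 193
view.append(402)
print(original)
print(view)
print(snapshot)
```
[8, 6, 8, 193, 1, 1]
[8, 5, 402]
[8, 6, 8, 193, 1, 1]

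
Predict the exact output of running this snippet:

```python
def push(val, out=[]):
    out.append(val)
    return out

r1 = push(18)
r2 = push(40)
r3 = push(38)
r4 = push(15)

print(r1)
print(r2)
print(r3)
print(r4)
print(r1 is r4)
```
[18, 40, 38, 15]
[18, 40, 38, 15]
[18, 40, 38, 15]
[18, 40, 38, 15]
True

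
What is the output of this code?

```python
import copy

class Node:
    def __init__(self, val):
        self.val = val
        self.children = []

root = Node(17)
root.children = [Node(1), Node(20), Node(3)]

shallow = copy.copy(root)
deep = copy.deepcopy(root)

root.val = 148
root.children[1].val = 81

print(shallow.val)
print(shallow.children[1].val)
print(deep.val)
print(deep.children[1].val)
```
17
81
17
20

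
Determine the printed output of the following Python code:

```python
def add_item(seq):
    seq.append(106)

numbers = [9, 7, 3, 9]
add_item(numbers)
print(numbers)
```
[9, 7, 3, 9, 106]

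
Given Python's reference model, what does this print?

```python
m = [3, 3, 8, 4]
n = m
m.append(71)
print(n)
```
[3, 3, 8, 4, 71]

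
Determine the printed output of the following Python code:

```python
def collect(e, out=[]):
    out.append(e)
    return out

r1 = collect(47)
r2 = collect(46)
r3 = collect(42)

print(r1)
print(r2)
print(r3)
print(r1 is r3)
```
[47, 46, 42]
[47, 46, 42]
[47, 46, 42]
True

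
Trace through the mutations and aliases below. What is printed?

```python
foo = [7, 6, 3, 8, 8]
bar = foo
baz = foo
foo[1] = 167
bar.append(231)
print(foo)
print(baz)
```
[7, 167, 3, 8, 8, 231]
[7, 167, 3, 8, 8, 231]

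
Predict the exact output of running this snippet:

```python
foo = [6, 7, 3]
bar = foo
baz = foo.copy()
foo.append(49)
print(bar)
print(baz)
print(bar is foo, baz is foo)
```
[6, 7, 3, 49]
[6, 7, 3]
True False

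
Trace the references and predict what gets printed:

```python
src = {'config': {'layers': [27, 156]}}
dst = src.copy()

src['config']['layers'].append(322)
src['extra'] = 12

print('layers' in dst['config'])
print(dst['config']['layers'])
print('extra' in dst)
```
True
[27, 156, 322]
False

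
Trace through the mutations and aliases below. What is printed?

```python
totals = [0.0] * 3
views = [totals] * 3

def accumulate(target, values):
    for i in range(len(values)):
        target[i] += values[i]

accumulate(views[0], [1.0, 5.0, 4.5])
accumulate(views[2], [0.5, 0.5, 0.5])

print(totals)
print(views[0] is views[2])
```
[1.5, 5.5, 5.0]
True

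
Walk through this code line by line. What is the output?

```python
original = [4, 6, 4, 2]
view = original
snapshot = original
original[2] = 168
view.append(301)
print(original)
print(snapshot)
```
[4, 6, 168, 2, 301]
[4, 6, 168, 2, 301]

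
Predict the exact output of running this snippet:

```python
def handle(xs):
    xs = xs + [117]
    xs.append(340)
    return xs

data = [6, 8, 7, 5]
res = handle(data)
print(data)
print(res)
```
[6, 8, 7, 5]
[6, 8, 7, 5, 117, 340]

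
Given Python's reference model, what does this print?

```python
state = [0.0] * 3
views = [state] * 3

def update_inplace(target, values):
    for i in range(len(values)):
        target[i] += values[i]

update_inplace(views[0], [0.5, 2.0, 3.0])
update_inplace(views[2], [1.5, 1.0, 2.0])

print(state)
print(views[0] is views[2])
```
[2.0, 3.0, 5.0]
True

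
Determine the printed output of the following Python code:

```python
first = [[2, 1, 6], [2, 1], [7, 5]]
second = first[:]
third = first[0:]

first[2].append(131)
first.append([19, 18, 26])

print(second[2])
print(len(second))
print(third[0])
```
[7, 5, 131]
3
[2, 1, 6]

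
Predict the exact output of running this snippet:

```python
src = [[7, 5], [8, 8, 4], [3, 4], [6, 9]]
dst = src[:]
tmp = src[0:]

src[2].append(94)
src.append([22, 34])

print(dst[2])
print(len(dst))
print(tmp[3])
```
[3, 4, 94]
4
[6, 9]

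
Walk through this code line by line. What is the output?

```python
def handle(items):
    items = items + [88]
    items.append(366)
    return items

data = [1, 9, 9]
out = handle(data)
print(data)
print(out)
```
[1, 9, 9]
[1, 9, 9, 88, 366]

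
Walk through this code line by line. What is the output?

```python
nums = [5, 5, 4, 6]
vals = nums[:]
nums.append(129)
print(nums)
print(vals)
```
[5, 5, 4, 6, 129]
[5, 5, 4, 6]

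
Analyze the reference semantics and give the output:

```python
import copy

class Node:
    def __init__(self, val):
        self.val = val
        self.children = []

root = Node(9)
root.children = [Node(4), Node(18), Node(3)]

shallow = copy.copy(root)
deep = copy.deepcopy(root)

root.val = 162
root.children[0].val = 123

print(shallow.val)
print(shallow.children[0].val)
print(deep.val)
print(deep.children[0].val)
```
9
123
9
4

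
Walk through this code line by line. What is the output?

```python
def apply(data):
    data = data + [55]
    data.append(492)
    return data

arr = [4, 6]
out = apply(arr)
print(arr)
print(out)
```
[4, 6]
[4, 6, 55, 492]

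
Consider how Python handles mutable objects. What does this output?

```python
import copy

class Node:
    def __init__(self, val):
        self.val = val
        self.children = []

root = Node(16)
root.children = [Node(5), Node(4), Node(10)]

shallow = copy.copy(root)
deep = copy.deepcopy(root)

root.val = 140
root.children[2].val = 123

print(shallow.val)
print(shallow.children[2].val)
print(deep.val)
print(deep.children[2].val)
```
16
123
16
10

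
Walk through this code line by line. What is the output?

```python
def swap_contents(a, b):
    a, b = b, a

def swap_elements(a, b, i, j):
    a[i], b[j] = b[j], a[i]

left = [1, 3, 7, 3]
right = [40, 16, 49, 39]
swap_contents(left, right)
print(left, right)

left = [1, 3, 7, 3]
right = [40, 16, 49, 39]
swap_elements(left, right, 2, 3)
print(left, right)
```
[1, 3, 7, 3] [40, 16, 49, 39]
[1, 3, 39, 3] [40, 16, 49, 7]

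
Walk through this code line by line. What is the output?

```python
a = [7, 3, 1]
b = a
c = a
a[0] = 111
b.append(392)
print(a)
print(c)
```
[111, 3, 1, 392]
[111, 3, 1, 392]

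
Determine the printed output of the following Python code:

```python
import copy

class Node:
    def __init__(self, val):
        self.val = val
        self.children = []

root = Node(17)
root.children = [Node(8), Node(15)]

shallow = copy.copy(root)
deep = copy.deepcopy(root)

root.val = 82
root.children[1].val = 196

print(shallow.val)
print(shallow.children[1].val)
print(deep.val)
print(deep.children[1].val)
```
17
196
17
15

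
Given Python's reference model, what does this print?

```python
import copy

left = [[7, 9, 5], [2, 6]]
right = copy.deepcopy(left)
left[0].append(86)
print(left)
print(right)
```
[[7, 9, 5, 86], [2, 6]]
[[7, 9, 5], [2, 6]]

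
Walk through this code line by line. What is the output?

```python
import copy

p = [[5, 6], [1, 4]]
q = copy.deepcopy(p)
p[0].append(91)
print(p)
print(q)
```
[[5, 6, 91], [1, 4]]
[[5, 6], [1, 4]]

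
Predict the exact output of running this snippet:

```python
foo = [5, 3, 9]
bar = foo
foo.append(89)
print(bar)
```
[5, 3, 9, 89]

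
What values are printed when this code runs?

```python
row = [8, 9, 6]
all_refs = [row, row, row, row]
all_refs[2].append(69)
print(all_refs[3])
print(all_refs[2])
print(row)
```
[8, 9, 6, 69]
[8, 9, 6, 69]
[8, 9, 6, 69]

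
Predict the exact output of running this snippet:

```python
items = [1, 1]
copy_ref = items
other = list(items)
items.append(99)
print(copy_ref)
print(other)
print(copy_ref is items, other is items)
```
[1, 1, 99]
[1, 1]
True False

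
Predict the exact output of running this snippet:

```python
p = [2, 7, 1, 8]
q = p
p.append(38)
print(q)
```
[2, 7, 1, 8, 38]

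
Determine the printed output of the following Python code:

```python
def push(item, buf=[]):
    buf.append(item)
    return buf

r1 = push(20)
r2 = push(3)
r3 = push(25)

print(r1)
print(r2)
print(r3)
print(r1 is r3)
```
[20, 3, 25]
[20, 3, 25]
[20, 3, 25]
True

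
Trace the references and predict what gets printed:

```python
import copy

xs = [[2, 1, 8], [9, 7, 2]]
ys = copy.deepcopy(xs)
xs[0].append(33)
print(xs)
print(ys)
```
[[2, 1, 8, 33], [9, 7, 2]]
[[2, 1, 8], [9, 7, 2]]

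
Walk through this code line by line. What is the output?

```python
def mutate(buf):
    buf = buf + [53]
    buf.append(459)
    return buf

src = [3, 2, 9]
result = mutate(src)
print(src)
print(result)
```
[3, 2, 9]
[3, 2, 9, 53, 459]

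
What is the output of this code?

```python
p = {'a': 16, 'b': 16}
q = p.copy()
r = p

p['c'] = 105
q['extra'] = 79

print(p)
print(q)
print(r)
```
{'a': 16, 'b': 16, 'c': 105}
{'a': 16, 'b': 16, 'extra': 79}
{'a': 16, 'b': 16, 'c': 105}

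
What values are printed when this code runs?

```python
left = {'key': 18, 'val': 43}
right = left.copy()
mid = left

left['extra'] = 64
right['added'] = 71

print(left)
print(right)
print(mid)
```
{'key': 18, 'val': 43, 'extra': 64}
{'key': 18, 'val': 43, 'added': 71}
{'key': 18, 'val': 43, 'extra': 64}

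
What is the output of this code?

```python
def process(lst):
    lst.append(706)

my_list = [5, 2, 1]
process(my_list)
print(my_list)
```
[5, 2, 1, 706]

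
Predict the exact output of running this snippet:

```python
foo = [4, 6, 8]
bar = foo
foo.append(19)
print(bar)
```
[4, 6, 8, 19]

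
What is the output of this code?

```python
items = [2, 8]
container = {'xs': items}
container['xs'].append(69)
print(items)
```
[2, 8, 69]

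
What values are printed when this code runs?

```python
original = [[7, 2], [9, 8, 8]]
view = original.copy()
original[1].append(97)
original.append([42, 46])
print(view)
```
[[7, 2], [9, 8, 8, 97]]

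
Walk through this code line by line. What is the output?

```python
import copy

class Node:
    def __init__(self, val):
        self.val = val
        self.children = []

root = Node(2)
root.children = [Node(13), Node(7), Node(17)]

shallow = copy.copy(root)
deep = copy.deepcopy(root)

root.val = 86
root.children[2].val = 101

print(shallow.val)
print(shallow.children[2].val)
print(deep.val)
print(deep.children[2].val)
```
2
101
2
17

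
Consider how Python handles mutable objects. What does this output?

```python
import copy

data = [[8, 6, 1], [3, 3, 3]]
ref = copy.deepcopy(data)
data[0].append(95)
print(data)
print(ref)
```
[[8, 6, 1, 95], [3, 3, 3]]
[[8, 6, 1], [3, 3, 3]]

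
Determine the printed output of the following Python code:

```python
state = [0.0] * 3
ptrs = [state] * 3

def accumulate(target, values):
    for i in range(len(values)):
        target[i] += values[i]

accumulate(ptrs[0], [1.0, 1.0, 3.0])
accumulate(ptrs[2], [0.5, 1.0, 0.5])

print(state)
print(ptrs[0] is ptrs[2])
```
[1.5, 2.0, 3.5]
True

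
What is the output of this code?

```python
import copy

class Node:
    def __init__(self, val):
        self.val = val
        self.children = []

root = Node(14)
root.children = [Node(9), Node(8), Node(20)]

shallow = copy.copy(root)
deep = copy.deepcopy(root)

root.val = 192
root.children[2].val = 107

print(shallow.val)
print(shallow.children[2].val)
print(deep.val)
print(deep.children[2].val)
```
14
107
14
20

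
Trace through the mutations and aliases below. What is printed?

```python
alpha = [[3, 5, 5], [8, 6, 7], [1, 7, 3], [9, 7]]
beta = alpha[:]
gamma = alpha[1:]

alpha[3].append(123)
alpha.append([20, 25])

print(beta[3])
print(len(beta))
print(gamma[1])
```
[9, 7, 123]
4
[1, 7, 3]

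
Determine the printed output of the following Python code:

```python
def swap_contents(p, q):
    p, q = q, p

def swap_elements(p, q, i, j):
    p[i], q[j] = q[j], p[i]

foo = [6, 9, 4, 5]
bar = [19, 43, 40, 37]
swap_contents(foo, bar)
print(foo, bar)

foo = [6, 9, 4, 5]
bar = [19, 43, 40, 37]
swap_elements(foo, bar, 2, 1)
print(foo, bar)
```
[6, 9, 4, 5] [19, 43, 40, 37]
[6, 9, 43, 5] [19, 4, 40, 37]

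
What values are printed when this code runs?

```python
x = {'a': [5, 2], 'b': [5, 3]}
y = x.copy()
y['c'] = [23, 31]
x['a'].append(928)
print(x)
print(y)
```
{'a': [5, 2, 928], 'b': [5, 3]}
{'a': [5, 2, 928], 'b': [5, 3], 'c': [23, 31]}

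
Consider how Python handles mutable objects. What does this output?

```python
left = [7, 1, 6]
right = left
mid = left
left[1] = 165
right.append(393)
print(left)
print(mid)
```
[7, 165, 6, 393]
[7, 165, 6, 393]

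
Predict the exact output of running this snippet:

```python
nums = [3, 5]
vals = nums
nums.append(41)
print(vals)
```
[3, 5, 41]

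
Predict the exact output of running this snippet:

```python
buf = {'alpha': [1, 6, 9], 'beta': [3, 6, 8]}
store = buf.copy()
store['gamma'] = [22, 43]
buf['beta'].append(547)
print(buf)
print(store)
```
{'alpha': [1, 6, 9], 'beta': [3, 6, 8, 547]}
{'alpha': [1, 6, 9], 'beta': [3, 6, 8, 547], 'gamma': [22, 43]}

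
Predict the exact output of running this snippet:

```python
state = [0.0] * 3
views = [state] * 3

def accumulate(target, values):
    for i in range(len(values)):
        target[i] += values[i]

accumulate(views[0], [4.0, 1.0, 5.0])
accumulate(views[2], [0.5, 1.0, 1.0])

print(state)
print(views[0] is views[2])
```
[4.5, 2.0, 6.0]
True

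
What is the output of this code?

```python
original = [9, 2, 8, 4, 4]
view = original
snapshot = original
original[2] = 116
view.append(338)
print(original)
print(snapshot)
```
[9, 2, 116, 4, 4, 338]
[9, 2, 116, 4, 4, 338]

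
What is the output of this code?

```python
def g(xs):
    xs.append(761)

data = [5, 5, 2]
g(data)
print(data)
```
[5, 5, 2, 761]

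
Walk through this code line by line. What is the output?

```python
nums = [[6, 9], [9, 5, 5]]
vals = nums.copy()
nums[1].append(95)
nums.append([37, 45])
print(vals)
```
[[6, 9], [9, 5, 5, 95]]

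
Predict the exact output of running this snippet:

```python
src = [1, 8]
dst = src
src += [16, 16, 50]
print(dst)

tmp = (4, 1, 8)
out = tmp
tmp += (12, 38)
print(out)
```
[1, 8, 16, 16, 50]
(4, 1, 8)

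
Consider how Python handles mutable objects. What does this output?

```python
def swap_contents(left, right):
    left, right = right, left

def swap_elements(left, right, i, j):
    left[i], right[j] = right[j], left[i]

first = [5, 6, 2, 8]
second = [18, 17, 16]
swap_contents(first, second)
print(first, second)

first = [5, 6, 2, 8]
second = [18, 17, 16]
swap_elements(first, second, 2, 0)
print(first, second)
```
[5, 6, 2, 8] [18, 17, 16]
[5, 6, 18, 8] [2, 17, 16]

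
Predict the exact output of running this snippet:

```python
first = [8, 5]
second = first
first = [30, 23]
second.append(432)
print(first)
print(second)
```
[30, 23]
[8, 5, 432]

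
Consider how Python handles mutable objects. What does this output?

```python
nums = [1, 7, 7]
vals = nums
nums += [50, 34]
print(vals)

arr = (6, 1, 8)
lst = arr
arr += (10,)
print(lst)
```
[1, 7, 7, 50, 34]
(6, 1, 8)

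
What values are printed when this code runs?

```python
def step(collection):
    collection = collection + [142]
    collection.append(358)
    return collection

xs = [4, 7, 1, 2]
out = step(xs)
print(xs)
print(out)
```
[4, 7, 1, 2]
[4, 7, 1, 2, 142, 358]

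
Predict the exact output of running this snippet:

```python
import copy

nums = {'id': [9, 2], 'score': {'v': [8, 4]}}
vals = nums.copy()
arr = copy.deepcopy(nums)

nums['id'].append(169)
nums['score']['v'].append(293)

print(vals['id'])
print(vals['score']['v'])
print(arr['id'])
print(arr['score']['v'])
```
[9, 2, 169]
[8, 4, 293]
[9, 2]
[8, 4]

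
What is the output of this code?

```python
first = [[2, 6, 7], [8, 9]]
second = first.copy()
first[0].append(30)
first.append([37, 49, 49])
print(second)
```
[[2, 6, 7, 30], [8, 9]]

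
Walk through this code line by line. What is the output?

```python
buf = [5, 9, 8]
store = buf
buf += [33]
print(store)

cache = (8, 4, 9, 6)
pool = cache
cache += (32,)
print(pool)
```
[5, 9, 8, 33]
(8, 4, 9, 6)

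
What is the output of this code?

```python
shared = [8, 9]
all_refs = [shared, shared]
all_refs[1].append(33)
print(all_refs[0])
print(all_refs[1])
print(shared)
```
[8, 9, 33]
[8, 9, 33]
[8, 9, 33]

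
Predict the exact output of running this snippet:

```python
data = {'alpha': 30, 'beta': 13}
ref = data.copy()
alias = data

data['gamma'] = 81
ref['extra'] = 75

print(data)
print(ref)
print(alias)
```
{'alpha': 30, 'beta': 13, 'gamma': 81}
{'alpha': 30, 'beta': 13, 'extra': 75}
{'alpha': 30, 'beta': 13, 'gamma': 81}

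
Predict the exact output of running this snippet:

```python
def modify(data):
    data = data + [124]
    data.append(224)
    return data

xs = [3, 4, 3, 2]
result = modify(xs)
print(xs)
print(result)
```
[3, 4, 3, 2]
[3, 4, 3, 2, 124, 224]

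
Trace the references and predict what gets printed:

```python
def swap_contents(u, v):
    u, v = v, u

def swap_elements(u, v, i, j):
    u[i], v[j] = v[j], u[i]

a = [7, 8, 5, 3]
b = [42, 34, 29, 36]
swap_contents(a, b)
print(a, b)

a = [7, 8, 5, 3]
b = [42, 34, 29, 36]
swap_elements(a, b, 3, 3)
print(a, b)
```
[7, 8, 5, 3] [42, 34, 29, 36]
[7, 8, 5, 36] [42, 34, 29, 3]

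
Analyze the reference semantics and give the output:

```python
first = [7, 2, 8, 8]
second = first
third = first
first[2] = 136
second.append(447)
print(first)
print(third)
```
[7, 2, 136, 8, 447]
[7, 2, 136, 8, 447]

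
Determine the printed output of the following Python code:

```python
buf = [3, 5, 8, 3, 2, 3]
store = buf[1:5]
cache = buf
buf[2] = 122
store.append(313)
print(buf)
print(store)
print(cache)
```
[3, 5, 122, 3, 2, 3]
[5, 8, 3, 2, 313]
[3, 5, 122, 3, 2, 3]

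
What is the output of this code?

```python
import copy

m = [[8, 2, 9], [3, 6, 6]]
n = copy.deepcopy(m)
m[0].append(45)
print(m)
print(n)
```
[[8, 2, 9, 45], [3, 6, 6]]
[[8, 2, 9], [3, 6, 6]]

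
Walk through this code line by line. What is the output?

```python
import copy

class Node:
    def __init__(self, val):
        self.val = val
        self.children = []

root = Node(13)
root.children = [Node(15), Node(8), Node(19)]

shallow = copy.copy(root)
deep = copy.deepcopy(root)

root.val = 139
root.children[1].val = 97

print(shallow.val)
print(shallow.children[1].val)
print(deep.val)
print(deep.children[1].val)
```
13
97
13
8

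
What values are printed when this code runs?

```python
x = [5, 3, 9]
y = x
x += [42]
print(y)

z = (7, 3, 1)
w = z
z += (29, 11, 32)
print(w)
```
[5, 3, 9, 42]
(7, 3, 1)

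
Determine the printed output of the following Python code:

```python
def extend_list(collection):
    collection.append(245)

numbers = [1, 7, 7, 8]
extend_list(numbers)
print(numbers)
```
[1, 7, 7, 8, 245]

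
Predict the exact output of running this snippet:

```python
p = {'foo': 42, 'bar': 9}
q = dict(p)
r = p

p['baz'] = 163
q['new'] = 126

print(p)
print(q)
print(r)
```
{'foo': 42, 'bar': 9, 'baz': 163}
{'foo': 42, 'bar': 9, 'new': 126}
{'foo': 42, 'bar': 9, 'baz': 163}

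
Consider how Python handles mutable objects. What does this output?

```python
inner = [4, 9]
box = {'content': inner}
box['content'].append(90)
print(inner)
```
[4, 9, 90]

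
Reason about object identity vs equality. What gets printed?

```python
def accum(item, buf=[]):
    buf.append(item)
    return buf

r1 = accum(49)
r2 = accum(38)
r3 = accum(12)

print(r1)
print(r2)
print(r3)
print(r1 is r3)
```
[49, 38, 12]
[49, 38, 12]
[49, 38, 12]
True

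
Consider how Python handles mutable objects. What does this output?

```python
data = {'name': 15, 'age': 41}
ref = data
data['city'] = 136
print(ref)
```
{'name': 15, 'age': 41, 'city': 136}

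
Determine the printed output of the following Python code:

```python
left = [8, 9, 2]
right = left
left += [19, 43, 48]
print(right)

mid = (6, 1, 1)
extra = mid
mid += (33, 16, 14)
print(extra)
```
[8, 9, 2, 19, 43, 48]
(6, 1, 1)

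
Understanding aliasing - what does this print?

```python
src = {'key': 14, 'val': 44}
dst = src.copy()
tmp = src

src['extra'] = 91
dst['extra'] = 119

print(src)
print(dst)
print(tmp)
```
{'key': 14, 'val': 44, 'extra': 91}
{'key': 14, 'val': 44, 'extra': 119}
{'key': 14, 'val': 44, 'extra': 91}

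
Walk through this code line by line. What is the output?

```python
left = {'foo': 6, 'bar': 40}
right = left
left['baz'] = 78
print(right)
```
{'foo': 6, 'bar': 40, 'baz': 78}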